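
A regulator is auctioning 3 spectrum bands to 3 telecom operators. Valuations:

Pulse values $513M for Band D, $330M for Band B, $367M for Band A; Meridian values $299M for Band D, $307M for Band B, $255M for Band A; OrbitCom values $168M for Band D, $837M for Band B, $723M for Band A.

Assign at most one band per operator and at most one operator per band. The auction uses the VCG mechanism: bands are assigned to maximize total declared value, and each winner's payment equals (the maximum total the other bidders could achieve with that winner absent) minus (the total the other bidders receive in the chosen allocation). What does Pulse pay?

Pulse pays $44M.

Efficient allocation: Pulse→Band D ($513M), Meridian→Band A ($255M), OrbitCom→Band B ($837M); total welfare W = $1605M.
Pulse receives Band D at value $513M, so the others get W − 513 = $1092M.
Without Pulse: best allocation of the remaining 2 bidders over all 3 bands is Meridian→Band D ($299M), OrbitCom→Band B ($837M), total $1136M.
VCG payment = (others' best without Pulse) − (others' welfare with Pulse) = 1136 − 1092 = $44M.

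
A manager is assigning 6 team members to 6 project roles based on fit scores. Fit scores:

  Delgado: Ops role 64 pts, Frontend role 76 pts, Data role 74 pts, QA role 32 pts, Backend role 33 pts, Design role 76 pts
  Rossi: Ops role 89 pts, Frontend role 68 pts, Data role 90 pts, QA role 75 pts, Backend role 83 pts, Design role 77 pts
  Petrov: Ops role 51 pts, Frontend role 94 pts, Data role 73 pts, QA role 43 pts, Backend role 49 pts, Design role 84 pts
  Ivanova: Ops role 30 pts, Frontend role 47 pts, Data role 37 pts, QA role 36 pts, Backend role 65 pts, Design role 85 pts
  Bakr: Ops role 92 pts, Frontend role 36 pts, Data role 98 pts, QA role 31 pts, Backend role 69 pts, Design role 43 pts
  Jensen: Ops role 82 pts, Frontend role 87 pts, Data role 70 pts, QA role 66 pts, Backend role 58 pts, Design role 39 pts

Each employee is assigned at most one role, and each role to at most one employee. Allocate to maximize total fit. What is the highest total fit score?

Maximum total: 494 pts

Optimal: Delgado→Data role (74 pts), Rossi→Backend role (83 pts), Petrov→Frontend role (94 pts), Ivanova→Design role (85 pts), Bakr→Ops role (92 pts), Jensen→QA role (66 pts) — total 74+83+94+85+92+66 = 494 pts.
Row-greedy (each employee in turn takes its best remaining role) gives 473 pts, worse by 21.
Next-best assignment: Delgado→Ops role, Rossi→Backend role, Petrov→Frontend role, Ivanova→Design role, Bakr→Data role, Jensen→QA role = 490 pts.
Swapping Petrov↔Bakr (Petrov→Ops role 51 pts, Bakr→Frontend role 36 pts) loses 99.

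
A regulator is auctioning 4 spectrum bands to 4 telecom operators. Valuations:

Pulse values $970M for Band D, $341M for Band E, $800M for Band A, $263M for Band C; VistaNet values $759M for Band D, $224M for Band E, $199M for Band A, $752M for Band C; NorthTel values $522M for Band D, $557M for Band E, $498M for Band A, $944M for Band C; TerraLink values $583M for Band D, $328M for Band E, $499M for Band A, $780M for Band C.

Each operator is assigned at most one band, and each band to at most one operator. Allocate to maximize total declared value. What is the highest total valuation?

Max total: $2896M

Optimal: Pulse→Band A ($800M), VistaNet→Band D ($759M), NorthTel→Band E ($557M), TerraLink→Band C ($780M) — total 800+759+557+780 = $2896M.
Row-greedy (each operator in turn takes its best remaining band) gives $2778M, worse by 118.
Next-best assignment: Pulse→Band A, VistaNet→Band D, NorthTel→Band C, TerraLink→Band E = $2831M.
Swapping Pulse↔TerraLink (Pulse→Band C $263M, TerraLink→Band A $499M) loses 818.
No other one-to-one assignment exceeds $2896M.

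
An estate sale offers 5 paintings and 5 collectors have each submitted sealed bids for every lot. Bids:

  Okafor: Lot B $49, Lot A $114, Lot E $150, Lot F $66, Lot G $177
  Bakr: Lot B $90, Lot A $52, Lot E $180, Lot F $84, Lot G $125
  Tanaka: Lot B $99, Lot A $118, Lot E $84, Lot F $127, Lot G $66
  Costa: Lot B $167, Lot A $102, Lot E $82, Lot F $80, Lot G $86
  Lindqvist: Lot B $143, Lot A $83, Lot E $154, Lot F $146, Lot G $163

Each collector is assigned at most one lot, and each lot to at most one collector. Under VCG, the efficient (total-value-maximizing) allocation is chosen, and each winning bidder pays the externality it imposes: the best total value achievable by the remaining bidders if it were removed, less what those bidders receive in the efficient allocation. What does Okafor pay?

Efficient allocation: Okafor→Lot G ($177), Bakr→Lot E ($180), Tanaka→Lot A ($118), Costa→Lot B ($167), Lindqvist→Lot F ($146); total welfare W = $788.
Okafor receives Lot G at value $177, so the others get W − 177 = $611.
Without Okafor: best allocation of the remaining 4 bidders over all 5 lots is Bakr→Lot E ($180), Tanaka→Lot F ($127), Costa→Lot B ($167), Lindqvist→Lot G ($163), total $637.
VCG payment = (others' best without Okafor) − (others' welfare with Okafor) = 637 − 611 = $26.

Okafor pays $26.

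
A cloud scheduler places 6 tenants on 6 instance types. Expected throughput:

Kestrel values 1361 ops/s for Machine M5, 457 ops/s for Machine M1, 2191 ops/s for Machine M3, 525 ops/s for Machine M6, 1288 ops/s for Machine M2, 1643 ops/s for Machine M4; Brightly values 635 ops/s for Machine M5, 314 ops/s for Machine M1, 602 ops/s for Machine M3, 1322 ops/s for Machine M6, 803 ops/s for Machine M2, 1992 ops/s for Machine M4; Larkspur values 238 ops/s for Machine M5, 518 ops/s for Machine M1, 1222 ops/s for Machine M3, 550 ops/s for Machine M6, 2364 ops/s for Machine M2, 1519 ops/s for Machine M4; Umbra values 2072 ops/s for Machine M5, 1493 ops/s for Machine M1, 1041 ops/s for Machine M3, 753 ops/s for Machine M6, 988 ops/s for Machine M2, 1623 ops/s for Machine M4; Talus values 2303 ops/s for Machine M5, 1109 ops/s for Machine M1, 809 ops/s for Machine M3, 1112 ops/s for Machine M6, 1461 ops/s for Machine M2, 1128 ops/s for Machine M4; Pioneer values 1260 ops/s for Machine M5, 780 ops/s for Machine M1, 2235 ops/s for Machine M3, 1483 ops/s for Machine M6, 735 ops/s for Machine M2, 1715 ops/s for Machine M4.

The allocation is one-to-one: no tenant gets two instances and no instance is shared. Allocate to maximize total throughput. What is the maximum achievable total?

Treat this as an assignment problem: match each tenant to one instance.
Optimal: Kestrel→Machine M3 (2191 ops/s), Brightly→Machine M4 (1992 ops/s), Larkspur→Machine M2 (2364 ops/s), Umbra→Machine M1 (1493 ops/s), Talus→Machine M5 (2303 ops/s), Pioneer→Machine M6 (1483 ops/s) — total 2191+1992+2364+1493+2303+1483 = 11826 ops/s.
Max-entry greedy (repeatedly take the single best remaining cell) gives 10912 ops/s, worse by 914.
Swapping Larkspur↔Kestrel (Larkspur→Machine M3 1222 ops/s, Kestrel→Machine M2 1288 ops/s) loses 2045.

Maximum total: 11826 ops/s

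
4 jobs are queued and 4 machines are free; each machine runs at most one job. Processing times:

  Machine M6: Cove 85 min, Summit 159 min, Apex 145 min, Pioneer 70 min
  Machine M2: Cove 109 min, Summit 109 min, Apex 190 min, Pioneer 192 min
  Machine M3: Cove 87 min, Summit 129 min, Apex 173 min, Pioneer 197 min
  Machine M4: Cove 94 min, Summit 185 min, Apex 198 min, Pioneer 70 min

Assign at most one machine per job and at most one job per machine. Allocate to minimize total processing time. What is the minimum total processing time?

Minimum total: 411 min

This is the linear assignment problem.
Optimal: Cove→Machine M3 (87 min), Summit→Machine M2 (109 min), Apex→Machine M6 (145 min), Pioneer→Machine M4 (70 min) — total 87+109+145+70 = 411 min.
Column-greedy (each machine in turn goes to its cheapest remaining job) gives 506 min, worse by 95.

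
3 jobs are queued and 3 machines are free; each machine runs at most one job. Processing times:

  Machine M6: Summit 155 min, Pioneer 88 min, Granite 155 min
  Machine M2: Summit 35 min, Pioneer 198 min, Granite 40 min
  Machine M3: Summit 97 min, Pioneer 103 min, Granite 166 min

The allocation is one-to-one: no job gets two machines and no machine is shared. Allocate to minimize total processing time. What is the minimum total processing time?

Treat this as an assignment problem: match each job to one machine.
Optimal: Summit→Machine M3 (97 min), Pioneer→Machine M6 (88 min), Granite→Machine M2 (40 min) — total 97+88+40 = 225 min.
Min-entry greedy (repeatedly take the single cheapest remaining cell) gives 289 min, worse by 64.
Swapping Granite↔Pioneer (Granite→Machine M6 155 min, Pioneer→Machine M2 198 min) adds 225.
Checked against all permutations: 225 min is optimal.

Min total: 225 min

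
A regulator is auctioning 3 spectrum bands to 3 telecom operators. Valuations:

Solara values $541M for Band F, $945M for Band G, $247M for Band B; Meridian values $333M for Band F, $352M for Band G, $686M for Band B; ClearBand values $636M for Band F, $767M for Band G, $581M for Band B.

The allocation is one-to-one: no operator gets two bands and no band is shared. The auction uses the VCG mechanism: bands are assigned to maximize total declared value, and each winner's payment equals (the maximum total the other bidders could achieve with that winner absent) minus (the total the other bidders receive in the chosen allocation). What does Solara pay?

Efficient allocation: Solara→Band G ($945M), Meridian→Band B ($686M), ClearBand→Band F ($636M); total welfare W = $2267M.
Solara receives Band G at value $945M, so the others get W − 945 = $1322M.
Without Solara: best allocation of the remaining 2 bidders over all 3 bands is Meridian→Band B ($686M), ClearBand→Band G ($767M), total $1453M.
VCG payment = (others' best without Solara) − (others' welfare with Solara) = 1453 − 1322 = $131M.

Solara pays $131M.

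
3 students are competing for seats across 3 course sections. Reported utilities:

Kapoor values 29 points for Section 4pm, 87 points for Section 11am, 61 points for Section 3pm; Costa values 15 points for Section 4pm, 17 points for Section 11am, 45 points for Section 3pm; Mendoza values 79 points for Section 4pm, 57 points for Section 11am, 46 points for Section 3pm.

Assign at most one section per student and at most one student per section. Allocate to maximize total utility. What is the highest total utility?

Maximum total: 211 points

Optimal: Kapoor→Section 11am (87 points), Costa→Section 3pm (45 points), Mendoza→Section 4pm (79 points) — total 87+45+79 = 211 points.
Next-best assignment: Kapoor→Section 3pm, Costa→Section 11am, Mendoza→Section 4pm = 157 points.
Swapping Costa↔Kapoor (Costa→Section 11am 17 points, Kapoor→Section 3pm 61 points) loses 54.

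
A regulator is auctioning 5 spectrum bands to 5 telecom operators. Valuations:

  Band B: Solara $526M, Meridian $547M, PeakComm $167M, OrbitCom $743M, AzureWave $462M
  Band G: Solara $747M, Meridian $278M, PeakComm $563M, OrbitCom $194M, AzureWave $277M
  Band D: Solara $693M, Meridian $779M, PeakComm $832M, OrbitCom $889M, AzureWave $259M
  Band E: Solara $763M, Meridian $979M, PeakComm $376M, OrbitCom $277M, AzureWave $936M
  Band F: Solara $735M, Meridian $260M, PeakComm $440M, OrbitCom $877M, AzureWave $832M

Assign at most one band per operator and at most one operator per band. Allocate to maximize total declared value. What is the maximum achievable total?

Max total: $4133M

Optimal: Solara→Band G ($747M), Meridian→Band E ($979M), PeakComm→Band D ($832M), OrbitCom→Band B ($743M), AzureWave→Band F ($832M) — total 747+979+832+743+832 = $4133M.
Max-entry greedy (repeatedly take the single best remaining cell) gives $3614M, worse by 519.
Checked against all permutations: $4133M is optimal.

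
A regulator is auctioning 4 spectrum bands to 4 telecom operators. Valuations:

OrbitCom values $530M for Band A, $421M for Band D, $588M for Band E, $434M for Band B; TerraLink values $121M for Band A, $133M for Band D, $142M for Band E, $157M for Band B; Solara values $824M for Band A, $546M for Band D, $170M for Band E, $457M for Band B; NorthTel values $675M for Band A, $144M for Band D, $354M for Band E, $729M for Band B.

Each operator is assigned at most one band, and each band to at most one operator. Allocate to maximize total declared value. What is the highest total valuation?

Optimal: OrbitCom→Band E ($588M), TerraLink→Band D ($133M), Solara→Band A ($824M), NorthTel→Band B ($729M) — total 588+133+824+729 = $2274M.
Row-greedy (each operator in turn takes its best remaining band) gives $1713M, worse by 561.

Maximum total: $2274M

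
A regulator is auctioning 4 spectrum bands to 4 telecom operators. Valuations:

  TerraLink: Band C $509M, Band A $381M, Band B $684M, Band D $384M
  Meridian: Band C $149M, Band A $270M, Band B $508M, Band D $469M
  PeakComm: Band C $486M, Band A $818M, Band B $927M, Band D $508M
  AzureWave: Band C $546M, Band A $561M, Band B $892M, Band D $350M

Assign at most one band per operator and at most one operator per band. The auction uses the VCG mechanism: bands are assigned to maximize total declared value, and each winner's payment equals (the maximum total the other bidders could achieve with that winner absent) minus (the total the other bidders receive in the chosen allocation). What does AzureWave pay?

AzureWave pays $175M.

Efficient allocation: TerraLink→Band C ($509M), Meridian→Band D ($469M), PeakComm→Band A ($818M), AzureWave→Band B ($892M); total welfare W = $2688M.
AzureWave receives Band B at value $892M, so the others get W − 892 = $1796M.
Without AzureWave: best allocation of the remaining 3 bidders over all 4 bands is TerraLink→Band B ($684M), Meridian→Band D ($469M), PeakComm→Band A ($818M), total $1971M.
VCG payment = (others' best without AzureWave) − (others' welfare with AzureWave) = 1971 − 1796 = $175M.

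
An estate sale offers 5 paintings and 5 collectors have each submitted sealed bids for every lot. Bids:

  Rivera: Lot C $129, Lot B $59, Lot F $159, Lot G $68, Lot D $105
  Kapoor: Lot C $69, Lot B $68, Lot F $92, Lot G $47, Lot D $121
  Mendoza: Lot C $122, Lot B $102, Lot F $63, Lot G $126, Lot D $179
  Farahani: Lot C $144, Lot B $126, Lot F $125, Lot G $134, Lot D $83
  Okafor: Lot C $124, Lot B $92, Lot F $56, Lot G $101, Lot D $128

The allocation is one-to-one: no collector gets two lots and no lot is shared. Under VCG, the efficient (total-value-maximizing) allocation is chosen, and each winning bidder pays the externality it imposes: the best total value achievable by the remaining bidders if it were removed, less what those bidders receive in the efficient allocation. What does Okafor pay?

Efficient allocation: Rivera→Lot F ($159), Kapoor→Lot B ($68), Mendoza→Lot D ($179), Farahani→Lot G ($134), Okafor→Lot C ($124); total welfare W = $664.
Okafor receives Lot C at value $124, so the others get W − 124 = $540.
Without Okafor: best allocation of the remaining 4 bidders over all 5 lots is Rivera→Lot F ($159), Kapoor→Lot B ($68), Mendoza→Lot D ($179), Farahani→Lot C ($144), total $550.
VCG payment = (others' best without Okafor) − (others' welfare with Okafor) = 550 − 540 = $10.

Okafor pays $10.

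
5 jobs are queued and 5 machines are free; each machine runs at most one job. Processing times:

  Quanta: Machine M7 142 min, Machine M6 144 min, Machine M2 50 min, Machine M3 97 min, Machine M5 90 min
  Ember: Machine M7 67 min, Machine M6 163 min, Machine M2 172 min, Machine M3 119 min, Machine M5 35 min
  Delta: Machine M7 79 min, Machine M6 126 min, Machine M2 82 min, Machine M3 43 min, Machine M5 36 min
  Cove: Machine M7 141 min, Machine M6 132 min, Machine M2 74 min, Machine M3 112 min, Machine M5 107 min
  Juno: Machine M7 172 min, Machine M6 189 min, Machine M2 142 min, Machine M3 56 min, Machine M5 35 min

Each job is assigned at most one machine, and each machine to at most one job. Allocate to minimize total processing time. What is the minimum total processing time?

Optimal: Quanta→Machine M2 (50 min), Ember→Machine M7 (67 min), Delta→Machine M3 (43 min), Cove→Machine M6 (132 min), Juno→Machine M5 (35 min) — total 50+67+43+132+35 = 327 min.
Row-greedy (each job in turn takes its cheapest remaining machine) gives 432 min, worse by 105.
Next-best assignment: Quanta→Machine M2, Ember→Machine M7, Delta→Machine M5, Cove→Machine M6, Juno→Machine M3 = 341 min.

Minimum total: 327 min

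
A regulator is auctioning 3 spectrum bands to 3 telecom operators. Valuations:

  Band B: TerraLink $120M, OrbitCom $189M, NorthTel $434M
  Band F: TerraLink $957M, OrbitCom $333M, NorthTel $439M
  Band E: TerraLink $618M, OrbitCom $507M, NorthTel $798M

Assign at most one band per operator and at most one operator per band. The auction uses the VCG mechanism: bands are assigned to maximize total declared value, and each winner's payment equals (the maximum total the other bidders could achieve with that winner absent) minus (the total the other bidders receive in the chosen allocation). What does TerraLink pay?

TerraLink pays $144M.

Efficient allocation: TerraLink→Band F ($957M), OrbitCom→Band B ($189M), NorthTel→Band E ($798M); total welfare W = $1944M.
TerraLink receives Band F at value $957M, so the others get W − 957 = $987M.
Without TerraLink: best allocation of the remaining 2 bidders over all 3 bands is OrbitCom→Band F ($333M), NorthTel→Band E ($798M), total $1131M.
VCG payment = (others' best without TerraLink) − (others' welfare with TerraLink) = 1131 − 987 = $144M.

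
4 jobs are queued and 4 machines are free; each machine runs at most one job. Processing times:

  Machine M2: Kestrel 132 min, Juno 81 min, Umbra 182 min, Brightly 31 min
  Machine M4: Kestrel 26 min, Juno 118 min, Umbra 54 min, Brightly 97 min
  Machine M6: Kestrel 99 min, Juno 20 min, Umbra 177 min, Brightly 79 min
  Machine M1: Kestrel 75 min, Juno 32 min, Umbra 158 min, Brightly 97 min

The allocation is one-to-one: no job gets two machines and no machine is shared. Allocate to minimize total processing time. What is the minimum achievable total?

Minimum total: 180 min

This is a one-to-one assignment (minimum-cost bipartite matching).
Optimal: Kestrel→Machine M1 (75 min), Juno→Machine M6 (20 min), Umbra→Machine M4 (54 min), Brightly→Machine M2 (31 min) — total 75+20+54+31 = 180 min.
Min-entry greedy (repeatedly take the single cheapest remaining cell) gives 235 min, worse by 55.
Swapping Brightly↔Kestrel (Brightly→Machine M1 97 min, Kestrel→Machine M2 132 min) adds 123.
Every other assignment is strictly worse.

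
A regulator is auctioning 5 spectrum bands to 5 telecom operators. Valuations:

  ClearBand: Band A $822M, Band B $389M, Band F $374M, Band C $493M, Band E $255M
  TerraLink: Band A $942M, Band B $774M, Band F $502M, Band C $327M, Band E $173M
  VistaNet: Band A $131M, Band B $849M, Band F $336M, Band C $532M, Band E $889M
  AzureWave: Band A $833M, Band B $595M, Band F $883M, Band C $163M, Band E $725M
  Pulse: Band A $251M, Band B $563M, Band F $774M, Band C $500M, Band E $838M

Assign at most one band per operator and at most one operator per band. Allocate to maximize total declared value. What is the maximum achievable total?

Max total: $4005M

Optimal: ClearBand→Band C ($493M), TerraLink→Band A ($942M), VistaNet→Band B ($849M), AzureWave→Band F ($883M), Pulse→Band E ($838M) — total 493+942+849+883+838 = $4005M.
Row-greedy (each operator in turn takes its best remaining band) gives $3868M, worse by 137.
Next-best assignment: ClearBand→Band A, TerraLink→Band B, VistaNet→Band E, AzureWave→Band F, Pulse→Band C = $3868M.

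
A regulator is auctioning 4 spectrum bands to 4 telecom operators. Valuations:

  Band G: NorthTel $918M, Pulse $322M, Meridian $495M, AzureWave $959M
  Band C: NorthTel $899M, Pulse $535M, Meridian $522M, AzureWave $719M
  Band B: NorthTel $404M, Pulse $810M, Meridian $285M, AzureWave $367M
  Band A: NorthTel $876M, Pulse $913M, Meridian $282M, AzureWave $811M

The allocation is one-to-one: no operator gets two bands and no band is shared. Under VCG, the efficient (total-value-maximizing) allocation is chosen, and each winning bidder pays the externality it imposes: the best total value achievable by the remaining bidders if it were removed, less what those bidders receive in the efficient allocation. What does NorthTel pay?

NorthTel pays $103M.

Efficient allocation: NorthTel→Band A ($876M), Pulse→Band B ($810M), Meridian→Band C ($522M), AzureWave→Band G ($959M); total welfare W = $3167M.
NorthTel receives Band A at value $876M, so the others get W − 876 = $2291M.
Without NorthTel: best allocation of the remaining 3 bidders over all 4 bands is Pulse→Band A ($913M), Meridian→Band C ($522M), AzureWave→Band G ($959M), total $2394M.
VCG payment = (others' best without NorthTel) − (others' welfare with NorthTel) = 2394 − 2291 = $103M.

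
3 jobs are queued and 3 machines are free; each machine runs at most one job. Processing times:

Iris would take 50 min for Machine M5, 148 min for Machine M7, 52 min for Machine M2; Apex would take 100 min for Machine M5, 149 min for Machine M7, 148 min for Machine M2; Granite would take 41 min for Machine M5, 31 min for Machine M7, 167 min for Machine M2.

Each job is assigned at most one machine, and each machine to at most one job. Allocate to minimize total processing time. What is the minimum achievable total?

Optimal: Iris→Machine M2 (52 min), Apex→Machine M5 (100 min), Granite→Machine M7 (31 min) — total 52+100+31 = 183 min.
Row-greedy (each job in turn takes its cheapest remaining machine) gives 229 min, worse by 46.

Min total: 183 min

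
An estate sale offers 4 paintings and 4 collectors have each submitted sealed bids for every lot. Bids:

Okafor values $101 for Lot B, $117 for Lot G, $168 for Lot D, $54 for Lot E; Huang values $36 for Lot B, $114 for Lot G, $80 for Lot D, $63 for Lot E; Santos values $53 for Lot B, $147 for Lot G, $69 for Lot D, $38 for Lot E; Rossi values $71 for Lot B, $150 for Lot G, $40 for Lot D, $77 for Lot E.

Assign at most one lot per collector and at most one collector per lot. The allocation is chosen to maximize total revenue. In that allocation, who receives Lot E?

Optimal: Okafor→Lot D ($168), Huang→Lot E ($63), Santos→Lot G ($147), Rossi→Lot B ($71) — total 168+63+147+71 = $449.
Column-greedy (each lot in turn goes to its best remaining collector) gives $369, worse by 80.
Swapping Okafor↔Santos (Okafor→Lot G $117, Santos→Lot D $69) loses 129.
No other one-to-one assignment exceeds $449.
Huang's own top lot is Lot G ($114), but forcing Huang→Lot G and reassigning the rest optimally gives only $412 — worse by 37.

Huang receives Lot E.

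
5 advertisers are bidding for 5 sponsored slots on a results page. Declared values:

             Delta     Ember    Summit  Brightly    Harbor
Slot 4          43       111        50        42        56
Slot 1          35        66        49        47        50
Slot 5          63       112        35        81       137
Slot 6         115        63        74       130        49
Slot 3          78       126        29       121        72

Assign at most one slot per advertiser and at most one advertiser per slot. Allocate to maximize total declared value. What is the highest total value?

Max total: $533

Optimal: Delta→Slot 6 ($115), Ember→Slot 4 ($111), Summit→Slot 1 ($49), Brightly→Slot 3 ($121), Harbor→Slot 5 ($137) — total 115+111+49+121+137 = $533.
Column-greedy (each slot in turn goes to its best remaining advertiser) gives $386, worse by 147.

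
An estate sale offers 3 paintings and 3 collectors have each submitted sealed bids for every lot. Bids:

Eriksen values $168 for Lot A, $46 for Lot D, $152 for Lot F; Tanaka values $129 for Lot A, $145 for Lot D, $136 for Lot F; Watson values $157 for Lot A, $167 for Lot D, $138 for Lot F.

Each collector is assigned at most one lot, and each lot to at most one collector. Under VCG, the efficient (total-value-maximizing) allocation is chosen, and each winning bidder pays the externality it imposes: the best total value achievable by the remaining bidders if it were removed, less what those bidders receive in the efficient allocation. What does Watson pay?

Watson pays $9.

Efficient allocation: Eriksen→Lot A ($168), Tanaka→Lot F ($136), Watson→Lot D ($167); total welfare W = $471.
Watson receives Lot D at value $167, so the others get W − 167 = $304.
Without Watson: best allocation of the remaining 2 bidders over all 3 lots is Eriksen→Lot A ($168), Tanaka→Lot D ($145), total $313.
VCG payment = (others' best without Watson) − (others' welfare with Watson) = 313 − 304 = $9.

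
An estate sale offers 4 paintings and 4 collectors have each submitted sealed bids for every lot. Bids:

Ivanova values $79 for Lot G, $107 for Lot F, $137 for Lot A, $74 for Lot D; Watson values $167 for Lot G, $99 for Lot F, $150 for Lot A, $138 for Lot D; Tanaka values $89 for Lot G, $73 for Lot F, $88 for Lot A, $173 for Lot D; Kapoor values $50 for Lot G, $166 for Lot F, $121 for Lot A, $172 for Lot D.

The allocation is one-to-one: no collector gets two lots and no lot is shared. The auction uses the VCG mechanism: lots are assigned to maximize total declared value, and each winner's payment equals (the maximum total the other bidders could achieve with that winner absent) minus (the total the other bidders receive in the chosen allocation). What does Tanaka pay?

Tanaka pays $6.

Efficient allocation: Ivanova→Lot A ($137), Watson→Lot G ($167), Tanaka→Lot D ($173), Kapoor→Lot F ($166); total welfare W = $643.
Tanaka receives Lot D at value $173, so the others get W − 173 = $470.
Without Tanaka: best allocation of the remaining 3 bidders over all 4 lots is Ivanova→Lot A ($137), Watson→Lot G ($167), Kapoor→Lot D ($172), total $476.
VCG payment = (others' best without Tanaka) − (others' welfare with Tanaka) = 476 − 470 = $6.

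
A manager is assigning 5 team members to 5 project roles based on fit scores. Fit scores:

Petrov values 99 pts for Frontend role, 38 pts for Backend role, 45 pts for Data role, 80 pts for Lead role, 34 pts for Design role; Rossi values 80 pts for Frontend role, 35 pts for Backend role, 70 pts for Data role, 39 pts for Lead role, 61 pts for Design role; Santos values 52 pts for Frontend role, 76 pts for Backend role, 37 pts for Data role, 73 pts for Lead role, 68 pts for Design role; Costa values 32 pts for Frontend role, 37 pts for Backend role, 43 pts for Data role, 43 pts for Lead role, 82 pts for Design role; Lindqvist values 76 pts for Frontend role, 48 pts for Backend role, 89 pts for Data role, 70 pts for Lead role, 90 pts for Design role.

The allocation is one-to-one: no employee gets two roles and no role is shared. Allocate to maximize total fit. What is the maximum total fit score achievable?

Treat this as an assignment problem: match each employee to one role.
Optimal: Petrov→Lead role (80 pts), Rossi→Frontend role (80 pts), Santos→Backend role (76 pts), Costa→Design role (82 pts), Lindqvist→Data role (89 pts) — total 80+80+76+82+89 = 407 pts.
Max-entry greedy (repeatedly take the single best remaining cell) gives 378 pts, worse by 29.

Max total: 407 pts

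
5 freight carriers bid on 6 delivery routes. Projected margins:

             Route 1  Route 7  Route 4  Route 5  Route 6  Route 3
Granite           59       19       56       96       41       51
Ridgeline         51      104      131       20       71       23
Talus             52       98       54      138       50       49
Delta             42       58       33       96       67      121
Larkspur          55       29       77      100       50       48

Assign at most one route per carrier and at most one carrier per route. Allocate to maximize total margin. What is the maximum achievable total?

Max total: $509k

Treat this as an assignment problem: match each carrier to one route.
Optimal: Granite→Route 1 ($59k), Ridgeline→Route 4 ($131k), Talus→Route 7 ($98k), Delta→Route 3 ($121k), Larkspur→Route 5 ($100k) — total 59+131+98+121+100 = $509k.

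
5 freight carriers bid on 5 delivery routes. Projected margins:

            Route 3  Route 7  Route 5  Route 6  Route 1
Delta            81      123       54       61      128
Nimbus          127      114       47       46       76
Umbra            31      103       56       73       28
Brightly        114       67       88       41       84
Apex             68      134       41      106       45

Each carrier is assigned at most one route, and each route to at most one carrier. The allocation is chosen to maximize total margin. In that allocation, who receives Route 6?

Apex receives Route 6.

Optimal: Delta→Route 1 ($128k), Nimbus→Route 3 ($127k), Umbra→Route 7 ($103k), Brightly→Route 5 ($88k), Apex→Route 6 ($106k) — total 128+127+103+88+106 = $552k.
Max-entry greedy (repeatedly take the single best remaining cell) gives $550k, worse by 2.
Apex's own top route is Route 7 ($134k), but forcing Apex→Route 7 and reassigning the rest optimally gives only $550k — worse by 2.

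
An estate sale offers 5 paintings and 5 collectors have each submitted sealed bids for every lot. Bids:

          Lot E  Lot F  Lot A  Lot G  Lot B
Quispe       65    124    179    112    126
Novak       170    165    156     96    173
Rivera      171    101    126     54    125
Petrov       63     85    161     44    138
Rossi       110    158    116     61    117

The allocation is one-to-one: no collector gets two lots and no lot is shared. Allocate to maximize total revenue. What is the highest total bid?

This is the linear assignment problem.
Optimal: Quispe→Lot G ($112), Novak→Lot B ($173), Rivera→Lot E ($171), Petrov→Lot A ($161), Rossi→Lot F ($158) — total 112+173+171+161+158 = $775.
Max-entry greedy (repeatedly take the single best remaining cell) gives $725, worse by 50.
Next-best assignment: Quispe→Lot A, Novak→Lot G, Rivera→Lot E, Petrov→Lot B, Rossi→Lot F = $742.

Max total: $775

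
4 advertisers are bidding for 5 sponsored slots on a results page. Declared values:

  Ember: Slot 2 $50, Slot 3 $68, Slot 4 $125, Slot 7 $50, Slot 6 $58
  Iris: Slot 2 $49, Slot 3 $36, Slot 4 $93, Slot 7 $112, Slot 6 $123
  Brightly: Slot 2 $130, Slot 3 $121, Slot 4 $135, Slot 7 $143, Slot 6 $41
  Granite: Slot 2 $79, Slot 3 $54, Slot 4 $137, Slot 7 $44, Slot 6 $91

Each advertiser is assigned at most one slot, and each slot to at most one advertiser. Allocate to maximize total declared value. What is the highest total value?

Max total: $471

Optimal: Ember→Slot 3 ($68), Iris→Slot 6 ($123), Brightly→Slot 7 ($143), Granite→Slot 4 ($137) — total 68+123+143+137 = $471.
Row-greedy (each advertiser in turn takes its best remaining slot) gives $470, worse by 1.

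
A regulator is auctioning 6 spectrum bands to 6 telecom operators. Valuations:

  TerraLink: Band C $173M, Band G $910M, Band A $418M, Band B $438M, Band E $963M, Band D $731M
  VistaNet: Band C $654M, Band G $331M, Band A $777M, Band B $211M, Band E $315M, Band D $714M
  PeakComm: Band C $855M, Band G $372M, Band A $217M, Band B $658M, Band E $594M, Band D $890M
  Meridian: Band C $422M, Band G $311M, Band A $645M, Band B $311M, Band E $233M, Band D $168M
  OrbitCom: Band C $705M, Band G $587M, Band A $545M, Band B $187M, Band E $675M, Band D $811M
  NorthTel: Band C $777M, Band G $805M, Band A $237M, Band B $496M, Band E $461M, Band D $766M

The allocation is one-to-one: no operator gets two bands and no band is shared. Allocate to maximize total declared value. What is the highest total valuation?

Maximum total: $4536M

This is a one-to-one assignment (maximum-weight bipartite matching).
Optimal: TerraLink→Band E ($963M), VistaNet→Band C ($654M), PeakComm→Band B ($658M), Meridian→Band A ($645M), OrbitCom→Band D ($811M), NorthTel→Band G ($805M) — total 963+654+658+645+811+805 = $4536M.
Column-greedy (each band in turn goes to its best remaining operator) gives $3881M, worse by 655.
Next-best assignment: TerraLink→Band E, VistaNet→Band A, PeakComm→Band C, Meridian→Band B, OrbitCom→Band D, NorthTel→Band G = $4522M.
Every other assignment is strictly worse.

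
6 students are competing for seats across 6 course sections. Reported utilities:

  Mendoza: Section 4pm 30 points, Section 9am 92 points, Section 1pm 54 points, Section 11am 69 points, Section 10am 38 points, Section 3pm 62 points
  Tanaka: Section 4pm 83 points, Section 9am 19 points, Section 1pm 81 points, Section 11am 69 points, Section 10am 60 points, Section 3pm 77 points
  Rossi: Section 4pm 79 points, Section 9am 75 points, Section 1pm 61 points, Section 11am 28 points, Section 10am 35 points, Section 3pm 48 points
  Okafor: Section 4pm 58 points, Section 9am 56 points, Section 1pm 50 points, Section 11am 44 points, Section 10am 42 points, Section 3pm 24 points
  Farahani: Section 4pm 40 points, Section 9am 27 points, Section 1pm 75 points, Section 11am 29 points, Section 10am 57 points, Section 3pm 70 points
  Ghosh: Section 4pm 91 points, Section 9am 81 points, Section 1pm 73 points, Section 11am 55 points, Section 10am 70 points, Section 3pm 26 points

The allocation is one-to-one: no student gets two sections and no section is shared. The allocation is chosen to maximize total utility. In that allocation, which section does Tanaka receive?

Tanaka receives Section 3pm.

Treat this as an assignment problem: match each student to one section.
Optimal: Mendoza→Section 9am (92 points), Tanaka→Section 3pm (77 points), Rossi→Section 4pm (79 points), Okafor→Section 11am (44 points), Farahani→Section 1pm (75 points), Ghosh→Section 10am (70 points) — total 92+77+79+44+75+70 = 437 points.
Column-greedy (each section in turn goes to its best remaining student) gives 413 points, worse by 24.
Swapping Farahani↔Okafor (Farahani→Section 11am 29 points, Okafor→Section 1pm 50 points) loses 40.
No other one-to-one assignment exceeds 437 points.
Tanaka's own top section is Section 4pm (83 points), but forcing Tanaka→Section 4pm and reassigning the rest optimally gives only 420 points — worse by 17.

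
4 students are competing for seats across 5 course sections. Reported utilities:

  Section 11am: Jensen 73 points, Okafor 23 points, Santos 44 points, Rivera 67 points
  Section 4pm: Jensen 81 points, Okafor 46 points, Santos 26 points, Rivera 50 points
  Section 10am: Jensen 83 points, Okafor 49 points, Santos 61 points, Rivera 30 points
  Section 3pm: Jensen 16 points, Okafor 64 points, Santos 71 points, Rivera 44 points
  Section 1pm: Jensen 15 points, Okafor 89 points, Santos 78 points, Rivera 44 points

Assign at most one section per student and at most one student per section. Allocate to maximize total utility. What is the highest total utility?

Maximum total: 310 points

This is the linear assignment problem.
Optimal: Jensen→Section 10am (83 points), Okafor→Section 1pm (89 points), Santos→Section 3pm (71 points), Rivera→Section 11am (67 points) — total 83+89+71+67 = 310 points.
Column-greedy (each section in turn goes to its best remaining student) gives 248 points, worse by 62.
Checked against all permutations: 310 points is optimal.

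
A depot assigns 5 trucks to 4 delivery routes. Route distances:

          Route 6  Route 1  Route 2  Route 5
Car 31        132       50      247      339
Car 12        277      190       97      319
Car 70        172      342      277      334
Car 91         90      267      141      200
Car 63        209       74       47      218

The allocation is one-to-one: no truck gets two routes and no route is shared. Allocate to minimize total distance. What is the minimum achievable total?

Optimal: Car 91→Route 6 (90 km), Car 31→Route 1 (50 km), Car 12→Route 2 (97 km), Car 63→Route 5 (218 km) — total 90+50+97+218 = 455 km.
Column-greedy (each route in turn goes to its cheapest remaining truck) gives 506 km, worse by 51.
Every other assignment is strictly worse.

Minimum total: 455 km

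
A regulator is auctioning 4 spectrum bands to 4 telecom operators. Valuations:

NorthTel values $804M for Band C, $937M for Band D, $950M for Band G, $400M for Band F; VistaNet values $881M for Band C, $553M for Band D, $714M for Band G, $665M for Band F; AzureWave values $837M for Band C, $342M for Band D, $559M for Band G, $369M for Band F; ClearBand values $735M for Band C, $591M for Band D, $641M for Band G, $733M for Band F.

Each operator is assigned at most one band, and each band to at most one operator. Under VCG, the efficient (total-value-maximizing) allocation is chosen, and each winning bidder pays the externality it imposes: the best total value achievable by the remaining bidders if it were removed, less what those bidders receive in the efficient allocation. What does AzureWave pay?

AzureWave pays $180M.

Efficient allocation: NorthTel→Band D ($937M), VistaNet→Band G ($714M), AzureWave→Band C ($837M), ClearBand→Band F ($733M); total welfare W = $3221M.
AzureWave receives Band C at value $837M, so the others get W − 837 = $2384M.
Without AzureWave: best allocation of the remaining 3 bidders over all 4 bands is NorthTel→Band G ($950M), VistaNet→Band C ($881M), ClearBand→Band F ($733M), total $2564M.
VCG payment = (others' best without AzureWave) − (others' welfare with AzureWave) = 2564 − 2384 = $180M.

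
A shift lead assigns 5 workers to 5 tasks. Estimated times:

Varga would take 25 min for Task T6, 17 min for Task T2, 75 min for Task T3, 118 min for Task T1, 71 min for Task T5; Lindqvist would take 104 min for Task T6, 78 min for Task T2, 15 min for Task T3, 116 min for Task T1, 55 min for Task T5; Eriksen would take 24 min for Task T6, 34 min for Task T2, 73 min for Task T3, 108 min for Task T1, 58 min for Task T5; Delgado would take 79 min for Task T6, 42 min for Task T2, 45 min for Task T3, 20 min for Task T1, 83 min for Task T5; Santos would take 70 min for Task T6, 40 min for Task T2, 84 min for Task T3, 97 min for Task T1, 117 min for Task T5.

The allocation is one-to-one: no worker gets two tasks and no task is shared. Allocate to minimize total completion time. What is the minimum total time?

Optimal: Varga→Task T6 (25 min), Lindqvist→Task T3 (15 min), Eriksen→Task T5 (58 min), Delgado→Task T1 (20 min), Santos→Task T2 (40 min) — total 25+15+58+20+40 = 158 min.
Min-entry greedy (repeatedly take the single cheapest remaining cell) gives 193 min, worse by 35.
Next-best assignment: Varga→Task T5, Lindqvist→Task T3, Eriksen→Task T6, Delgado→Task T1, Santos→Task T2 = 170 min.
Swapping Varga↔Lindqvist (Varga→Task T3 75 min, Lindqvist→Task T6 104 min) adds 139.

Min total: 158 min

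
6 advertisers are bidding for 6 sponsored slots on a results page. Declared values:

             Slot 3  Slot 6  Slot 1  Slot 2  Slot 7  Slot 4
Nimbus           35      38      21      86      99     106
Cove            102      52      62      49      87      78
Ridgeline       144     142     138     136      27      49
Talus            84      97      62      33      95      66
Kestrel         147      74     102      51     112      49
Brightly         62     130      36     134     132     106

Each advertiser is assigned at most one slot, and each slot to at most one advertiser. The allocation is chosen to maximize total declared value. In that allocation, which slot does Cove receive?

Cove receives Slot 7.

Optimal: Nimbus→Slot 4 ($106), Cove→Slot 7 ($87), Ridgeline→Slot 1 ($138), Talus→Slot 6 ($97), Kestrel→Slot 3 ($147), Brightly→Slot 2 ($134) — total 106+87+138+97+147+134 = $709.
Column-greedy (each slot in turn goes to its best remaining advertiser) gives $650, worse by 59.
No other one-to-one assignment exceeds $709.
Cove's own top slot is Slot 3 ($102), but forcing Cove→Slot 3 and reassigning the rest optimally gives only $689 — worse by 20.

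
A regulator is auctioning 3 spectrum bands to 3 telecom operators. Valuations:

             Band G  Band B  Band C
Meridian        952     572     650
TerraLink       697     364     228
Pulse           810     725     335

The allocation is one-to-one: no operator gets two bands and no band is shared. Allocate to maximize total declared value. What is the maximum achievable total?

Maximum total: $2072M

Optimal: Meridian→Band C ($650M), TerraLink→Band G ($697M), Pulse→Band B ($725M) — total 650+697+725 = $2072M.
Max-entry greedy (repeatedly take the single best remaining cell) gives $1905M, worse by 167.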